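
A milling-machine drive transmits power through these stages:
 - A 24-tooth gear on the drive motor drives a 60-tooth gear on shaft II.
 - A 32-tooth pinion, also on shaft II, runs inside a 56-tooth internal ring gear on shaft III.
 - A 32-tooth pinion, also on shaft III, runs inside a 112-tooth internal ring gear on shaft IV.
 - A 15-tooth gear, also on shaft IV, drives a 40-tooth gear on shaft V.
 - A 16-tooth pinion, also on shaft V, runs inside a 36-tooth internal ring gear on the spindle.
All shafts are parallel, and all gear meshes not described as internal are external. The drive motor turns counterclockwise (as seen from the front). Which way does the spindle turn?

counterclockwise

the drive motor → shaft II: external mesh, 1 reversal → CW.
shaft II → shaft III: internal mesh, same direction → CW.
shaft III → shaft IV: internal mesh, same direction → CW.
shaft IV → shaft V: external mesh, 1 reversal → CCW.
shaft V → the spindle: internal mesh, same direction → CCW.
2 reversals in total — an even number — so the spindle turns the same way as the drive motor.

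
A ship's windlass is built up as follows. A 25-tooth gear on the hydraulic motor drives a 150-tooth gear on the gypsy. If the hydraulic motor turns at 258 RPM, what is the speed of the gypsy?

43 RPM

Gear mesh: ratio = 150/25 = 6, so the gypsy turns at 258 / 6 = 43 RPM.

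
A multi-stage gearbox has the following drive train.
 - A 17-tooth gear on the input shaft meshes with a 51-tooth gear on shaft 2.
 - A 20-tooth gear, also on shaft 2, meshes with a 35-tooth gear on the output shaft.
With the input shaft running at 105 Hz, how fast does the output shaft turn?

the input shaft → shaft 2 (gear mesh, 51/17): 105 ÷ 3 = 35 Hz
shaft 2 → the output shaft (gear mesh, 35/20): 35 ÷ 1.75 = 20 Hz

20 Hz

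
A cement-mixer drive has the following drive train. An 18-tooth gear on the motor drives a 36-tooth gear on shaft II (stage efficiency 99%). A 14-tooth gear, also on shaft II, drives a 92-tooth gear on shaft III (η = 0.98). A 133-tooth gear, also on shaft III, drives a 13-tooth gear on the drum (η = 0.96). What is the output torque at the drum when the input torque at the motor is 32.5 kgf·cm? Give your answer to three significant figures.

After the gear mesh (36/18): 32.5 × 2 × 0.99 = 64.35 kgf·cm
After the gear mesh (92/14): 64.35 × 6.5714 × 0.98 = 414.41 kgf·cm
After the gear mesh (13/133): 414.41 × 0.097744 × 0.96 = 38.886 kgf·cm

38.9 kgf·cm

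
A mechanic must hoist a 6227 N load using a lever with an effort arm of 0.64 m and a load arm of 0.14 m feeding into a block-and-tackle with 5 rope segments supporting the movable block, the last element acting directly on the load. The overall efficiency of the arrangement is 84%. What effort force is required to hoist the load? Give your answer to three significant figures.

Lever MA = effort arm / load arm = 0.64/0.14 = 4.5714.
Block-and-tackle MA = number of supporting rope parts = 5.
Combined ideal MA = 4.5714 × 5 = 22.857.
Actual MA = 22.857 × 0.84 = 19.2.
Effort = load / actual MA = 6227 / 19.2 = 324.32 N.

324 N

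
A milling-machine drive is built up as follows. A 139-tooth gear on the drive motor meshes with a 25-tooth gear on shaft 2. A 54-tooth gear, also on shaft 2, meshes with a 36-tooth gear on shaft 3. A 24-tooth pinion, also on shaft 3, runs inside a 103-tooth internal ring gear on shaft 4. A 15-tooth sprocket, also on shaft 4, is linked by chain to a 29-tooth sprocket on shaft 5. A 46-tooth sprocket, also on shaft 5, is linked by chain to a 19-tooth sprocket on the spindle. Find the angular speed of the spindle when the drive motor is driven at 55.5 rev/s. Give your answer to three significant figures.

135 rev/s

gear mesh 25/139 = 0.17986 → 55.5/0.17986 = 308.58 rev/s
gear mesh 36/54 = 0.66667 → 308.58/0.66667 = 462.87 rev/s
internal gear 103/24 = 4.2917 → 462.87/4.2917 = 107.85 rev/s
chain 29/15 = 1.9333 → 107.85/1.9333 = 55.786 rev/s
chain 19/46 = 0.41304 → 55.786/0.41304 = 135.06 rev/s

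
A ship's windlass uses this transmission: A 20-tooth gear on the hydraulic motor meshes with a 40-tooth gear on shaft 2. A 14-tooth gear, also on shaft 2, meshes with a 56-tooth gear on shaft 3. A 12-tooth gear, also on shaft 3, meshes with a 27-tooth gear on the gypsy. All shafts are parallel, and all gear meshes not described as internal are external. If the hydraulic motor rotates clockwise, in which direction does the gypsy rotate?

counterclockwise

the hydraulic motor → shaft 2: external mesh, 1 reversal → CCW.
shaft 2 → shaft 3: external mesh, 1 reversal → CW.
shaft 3 → the gypsy: external mesh, 1 reversal → CCW.
3 reversals in total — an odd number — so the gypsy turns opposite to the hydraulic motor.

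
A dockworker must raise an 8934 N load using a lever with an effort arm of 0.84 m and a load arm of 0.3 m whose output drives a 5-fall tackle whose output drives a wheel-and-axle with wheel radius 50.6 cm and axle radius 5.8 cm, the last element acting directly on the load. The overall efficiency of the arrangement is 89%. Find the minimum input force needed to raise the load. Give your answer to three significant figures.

82.2 N

Lever MA = effort arm / load arm = 0.84/0.3 = 2.8.
Block-and-tackle MA = number of supporting rope parts = 5.
Wheel-and-axle MA = R/r = 50.6/5.8 = 8.7241.
Combined ideal MA = 2.8 × 5 × 8.7241 = 122.14.
Actual MA = 122.14 × 0.89 = 108.7.
Effort = load / actual MA = 8934 / 108.7 = 82.187 N.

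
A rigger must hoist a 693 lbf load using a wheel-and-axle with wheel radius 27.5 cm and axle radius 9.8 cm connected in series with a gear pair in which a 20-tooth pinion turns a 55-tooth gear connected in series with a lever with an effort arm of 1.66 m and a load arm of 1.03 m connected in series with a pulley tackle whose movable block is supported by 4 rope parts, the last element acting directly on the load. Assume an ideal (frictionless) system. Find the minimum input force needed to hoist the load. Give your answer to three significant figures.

Wheel-and-axle MA = R/r = 27.5/9.8 = 2.8061.
Gear pair MA = 55/20 = 2.75.
Lever MA = effort arm / load arm = 1.66/1.03 = 1.6117.
Block-and-tackle MA = number of supporting rope parts = 4.
Combined ideal MA = 2.8061 × 2.75 × 1.6117 × 4 = 49.747.
Effort = load / MA = 693 / 49.747 = 13.93 lbf.

13.9 lbf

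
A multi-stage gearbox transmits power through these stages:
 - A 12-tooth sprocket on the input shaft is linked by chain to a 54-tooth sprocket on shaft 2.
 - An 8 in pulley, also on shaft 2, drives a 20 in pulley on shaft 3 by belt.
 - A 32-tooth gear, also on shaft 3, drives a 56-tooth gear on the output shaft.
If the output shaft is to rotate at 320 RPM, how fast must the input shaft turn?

Overall ratio R = 4.5 × 2.5 × 1.75 = 19.688.
Required input speed = output speed × R = 320 × 19.688 = 6300 RPM.

6300 RPM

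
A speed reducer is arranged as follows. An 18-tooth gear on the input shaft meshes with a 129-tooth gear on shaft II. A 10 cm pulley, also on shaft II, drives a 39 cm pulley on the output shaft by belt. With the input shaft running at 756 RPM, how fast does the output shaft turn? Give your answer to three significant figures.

27.0 RPM

the input shaft → shaft II (gear mesh, 129/18): 756 ÷ 7.1667 = 105.49 RPM
shaft II → the output shaft (belt, 39/10): 105.49 ÷ 3.9 = 27.048 RPM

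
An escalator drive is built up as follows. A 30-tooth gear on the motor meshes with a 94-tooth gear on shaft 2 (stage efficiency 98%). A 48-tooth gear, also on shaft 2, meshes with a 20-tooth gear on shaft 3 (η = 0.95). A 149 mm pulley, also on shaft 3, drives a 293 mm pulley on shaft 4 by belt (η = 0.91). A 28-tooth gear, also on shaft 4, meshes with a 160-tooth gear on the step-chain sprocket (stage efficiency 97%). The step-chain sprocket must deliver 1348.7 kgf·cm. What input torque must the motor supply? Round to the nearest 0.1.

111.9 kgf·cm

Overall ratio R = 3.1333 × 0.41667 × 1.9664 × 5.7143 = 14.67; overall efficiency η = 0.98 × 0.95 × 0.91 × 0.97 = 0.8218.
Input torque = output torque / (R × η) = 1348.7 / (14.67 × 0.8218) = 111.87 kgf·cm.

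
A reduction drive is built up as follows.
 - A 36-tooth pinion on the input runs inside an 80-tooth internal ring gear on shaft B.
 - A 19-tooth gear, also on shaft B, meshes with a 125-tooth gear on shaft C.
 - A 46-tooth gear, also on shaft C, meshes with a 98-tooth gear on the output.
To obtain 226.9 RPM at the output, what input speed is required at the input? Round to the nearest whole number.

Overall ratio R = 2.2222 × 6.5789 × 2.1304 = 31.147.
Required input speed = output speed × R = 226.9 × 31.147 = 7067.2 RPM.

7067 RPM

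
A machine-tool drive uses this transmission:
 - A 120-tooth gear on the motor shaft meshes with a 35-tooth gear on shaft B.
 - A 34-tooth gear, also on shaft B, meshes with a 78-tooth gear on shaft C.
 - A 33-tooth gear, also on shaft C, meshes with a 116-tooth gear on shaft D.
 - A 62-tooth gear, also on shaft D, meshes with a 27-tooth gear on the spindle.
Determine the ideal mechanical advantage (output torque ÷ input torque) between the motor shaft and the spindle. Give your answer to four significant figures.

1.024

Each stage contributes driven/driver: gear mesh 35/120 = 0.29167, gear mesh 78/34 = 2.2941, gear mesh 116/33 = 3.5152, gear mesh 27/62 = 0.43548.
Overall: 0.29167 × 2.2941 × 3.5152 × 0.43548 = 1.0243.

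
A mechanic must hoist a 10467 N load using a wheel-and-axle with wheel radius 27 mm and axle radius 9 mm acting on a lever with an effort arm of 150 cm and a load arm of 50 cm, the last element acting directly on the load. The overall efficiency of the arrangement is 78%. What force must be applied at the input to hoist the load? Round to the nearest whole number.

1491 N

Wheel-and-axle MA = R/r = 27/9 = 3.
Lever MA = effort arm / load arm = 150/50 = 3.
Combined ideal MA = 3 × 3 = 9.
Actual MA = 9 × 0.78 = 7.02.
Effort = load / actual MA = 10467 / 7.02 = 1491 N.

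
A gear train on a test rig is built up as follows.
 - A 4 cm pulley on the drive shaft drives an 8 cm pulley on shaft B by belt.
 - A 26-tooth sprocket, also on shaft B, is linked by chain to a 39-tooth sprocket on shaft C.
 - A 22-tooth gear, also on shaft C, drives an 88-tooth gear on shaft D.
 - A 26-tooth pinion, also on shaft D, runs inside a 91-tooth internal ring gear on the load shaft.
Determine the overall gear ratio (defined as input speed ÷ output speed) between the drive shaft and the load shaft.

Each stage contributes driven/driver: belt 8/4 = 2, chain 39/26 = 1.5, gear mesh 88/22 = 4, internal gear 91/26 = 3.5.
Overall: 2 × 1.5 × 4 × 3.5 = 42.

42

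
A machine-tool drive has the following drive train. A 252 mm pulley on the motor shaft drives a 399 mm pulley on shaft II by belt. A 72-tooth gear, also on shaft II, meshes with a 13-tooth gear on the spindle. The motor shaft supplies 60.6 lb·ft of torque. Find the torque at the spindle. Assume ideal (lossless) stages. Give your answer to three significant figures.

17.3 lb·ft

Belt: ratio = 399/252 = 1.5833; torque at shaft II = 60.6 × 1.5833 = 95.95 lb·ft.
Gear mesh: ratio = 13/72 = 0.18056; torque at the spindle = 95.95 × 0.18056 = 17.324 lb·ft.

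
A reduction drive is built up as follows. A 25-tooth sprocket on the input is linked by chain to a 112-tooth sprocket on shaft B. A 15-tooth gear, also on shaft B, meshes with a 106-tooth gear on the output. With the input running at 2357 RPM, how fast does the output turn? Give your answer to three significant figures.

74.5 RPM

the input → shaft B (chain, 112/25): 2357 ÷ 4.48 = 526.12 RPM
shaft B → the output (gear mesh, 106/15): 526.12 ÷ 7.0667 = 74.45 RPM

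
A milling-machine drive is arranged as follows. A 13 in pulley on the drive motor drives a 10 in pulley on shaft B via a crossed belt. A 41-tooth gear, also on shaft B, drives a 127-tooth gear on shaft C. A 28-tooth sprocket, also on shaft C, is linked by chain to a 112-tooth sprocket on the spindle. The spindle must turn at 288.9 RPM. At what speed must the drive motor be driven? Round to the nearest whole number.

Overall ratio R = 0.76923 × 3.0976 × 4 = 9.531.
Required input speed = output speed × R = 288.9 × 9.531 = 2753.5 RPM.

2753 RPM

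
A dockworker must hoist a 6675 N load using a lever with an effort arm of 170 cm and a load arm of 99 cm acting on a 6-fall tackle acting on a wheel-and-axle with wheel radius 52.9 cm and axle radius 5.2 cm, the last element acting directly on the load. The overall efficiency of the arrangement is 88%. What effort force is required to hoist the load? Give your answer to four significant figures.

Lever MA = effort arm / load arm = 170/99 = 1.7172.
Block-and-tackle MA = number of supporting rope parts = 6.
Wheel-and-axle MA = R/r = 52.9/5.2 = 10.173.
Combined ideal MA = 1.7172 × 6 × 10.173 = 104.81.
Actual MA = 104.81 × 0.88 = 92.236.
Effort = load / actual MA = 6675 / 92.236 = 72.369 N.

72.37 N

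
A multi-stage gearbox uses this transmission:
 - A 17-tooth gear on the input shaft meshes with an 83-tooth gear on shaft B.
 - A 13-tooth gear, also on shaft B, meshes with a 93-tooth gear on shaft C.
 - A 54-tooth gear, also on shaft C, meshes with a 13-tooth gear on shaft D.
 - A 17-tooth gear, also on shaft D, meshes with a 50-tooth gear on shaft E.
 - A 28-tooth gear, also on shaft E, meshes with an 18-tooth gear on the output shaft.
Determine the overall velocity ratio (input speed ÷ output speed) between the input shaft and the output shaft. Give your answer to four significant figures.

Each stage contributes driven/driver: gear mesh 83/17 = 4.8824, gear mesh 93/13 = 7.1538, gear mesh 13/54 = 0.24074, gear mesh 50/17 = 2.9412, gear mesh 18/28 = 0.64286.
Overall: 4.8824 × 7.1538 × 0.24074 × 2.9412 × 0.64286 = 15.898.

15.90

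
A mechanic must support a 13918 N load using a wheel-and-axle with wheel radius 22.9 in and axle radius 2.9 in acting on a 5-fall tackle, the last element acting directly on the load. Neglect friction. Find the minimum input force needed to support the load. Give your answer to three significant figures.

353 N

Wheel-and-axle MA = R/r = 22.9/2.9 = 7.8966.
Block-and-tackle MA = number of supporting rope parts = 5.
Combined ideal MA = 7.8966 × 5 = 39.483.
Effort = load / MA = 13918 / 39.483 = 352.51 N.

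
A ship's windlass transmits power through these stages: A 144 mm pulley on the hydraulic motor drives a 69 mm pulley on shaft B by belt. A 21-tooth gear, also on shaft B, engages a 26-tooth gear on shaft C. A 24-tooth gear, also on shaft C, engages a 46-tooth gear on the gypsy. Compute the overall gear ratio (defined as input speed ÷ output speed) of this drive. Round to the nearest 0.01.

Each stage contributes driven/driver: belt 69/144 = 0.47917, gear mesh 26/21 = 1.2381, gear mesh 46/24 = 1.9167.
Overall: 0.47917 × 1.2381 × 1.9167 = 1.1371.

1.14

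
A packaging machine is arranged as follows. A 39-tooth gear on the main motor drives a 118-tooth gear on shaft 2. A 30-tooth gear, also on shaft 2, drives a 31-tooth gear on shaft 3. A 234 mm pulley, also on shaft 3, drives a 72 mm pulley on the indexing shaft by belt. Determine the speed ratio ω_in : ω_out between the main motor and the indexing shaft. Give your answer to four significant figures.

Each stage contributes driven/driver: gear mesh 118/39 = 3.0256, gear mesh 31/30 = 1.0333, belt 72/234 = 0.30769.
Overall: 3.0256 × 1.0333 × 0.30769 = 0.962.

0.9620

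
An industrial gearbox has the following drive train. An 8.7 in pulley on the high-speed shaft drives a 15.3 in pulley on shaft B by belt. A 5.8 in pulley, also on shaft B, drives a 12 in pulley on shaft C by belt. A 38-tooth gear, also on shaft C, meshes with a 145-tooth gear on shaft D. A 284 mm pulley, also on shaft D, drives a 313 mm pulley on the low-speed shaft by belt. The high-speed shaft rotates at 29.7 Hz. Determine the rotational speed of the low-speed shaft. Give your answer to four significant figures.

1.941 Hz

belt 15.3/8.7 = 1.7586 → 29.7/1.7586 = 16.888 Hz
belt 12/5.8 = 2.069 → 16.888/2.069 = 8.1626 Hz
gear mesh 145/38 = 3.8158 → 8.1626/3.8158 = 2.1392 Hz
belt 313/284 = 1.1021 → 2.1392/1.1021 = 1.941 Hz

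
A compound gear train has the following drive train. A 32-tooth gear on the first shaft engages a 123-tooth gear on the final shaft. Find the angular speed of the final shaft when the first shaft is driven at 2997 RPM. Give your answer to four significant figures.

779.7 RPM

gear mesh 123/32 = 3.8438 → 2997/3.8438 = 779.71 RPM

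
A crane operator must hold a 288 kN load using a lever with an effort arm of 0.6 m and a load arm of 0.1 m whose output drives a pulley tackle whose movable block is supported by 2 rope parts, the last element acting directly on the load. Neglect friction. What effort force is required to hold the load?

24 kN

Lever MA = effort arm / load arm = 0.6/0.1 = 6.
Block-and-tackle MA = number of supporting rope parts = 2.
Combined ideal MA = 6 × 2 = 12.
Effort = load / MA = 288 / 12 = 24 kN.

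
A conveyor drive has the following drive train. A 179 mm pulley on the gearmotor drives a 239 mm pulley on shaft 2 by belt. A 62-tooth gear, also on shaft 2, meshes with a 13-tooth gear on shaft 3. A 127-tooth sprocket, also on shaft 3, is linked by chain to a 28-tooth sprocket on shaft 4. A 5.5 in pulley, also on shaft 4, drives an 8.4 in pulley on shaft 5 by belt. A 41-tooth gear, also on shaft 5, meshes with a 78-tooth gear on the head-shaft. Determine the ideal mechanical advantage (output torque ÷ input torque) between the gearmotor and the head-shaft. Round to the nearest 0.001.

Each stage contributes driven/driver: belt 239/179 = 1.3352, gear mesh 13/62 = 0.20968, chain 28/127 = 0.22047, belt 8.4/5.5 = 1.5273, gear mesh 78/41 = 1.9024.
Overall: 1.3352 × 0.20968 × 0.22047 × 1.5273 × 1.9024 = 0.17934.

0.179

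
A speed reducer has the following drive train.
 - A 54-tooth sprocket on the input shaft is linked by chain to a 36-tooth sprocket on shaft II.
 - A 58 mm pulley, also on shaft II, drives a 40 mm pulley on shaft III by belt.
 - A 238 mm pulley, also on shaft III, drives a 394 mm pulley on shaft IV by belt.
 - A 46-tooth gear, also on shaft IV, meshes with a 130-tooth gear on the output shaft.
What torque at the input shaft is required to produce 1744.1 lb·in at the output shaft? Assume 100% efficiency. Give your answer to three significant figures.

811 lb·in

Overall ratio R = 0.66667 × 0.68966 × 1.6555 × 2.8261 = 2.151.
Input torque = output torque / R = 1744.1 / 2.151 = 810.82 lb·in.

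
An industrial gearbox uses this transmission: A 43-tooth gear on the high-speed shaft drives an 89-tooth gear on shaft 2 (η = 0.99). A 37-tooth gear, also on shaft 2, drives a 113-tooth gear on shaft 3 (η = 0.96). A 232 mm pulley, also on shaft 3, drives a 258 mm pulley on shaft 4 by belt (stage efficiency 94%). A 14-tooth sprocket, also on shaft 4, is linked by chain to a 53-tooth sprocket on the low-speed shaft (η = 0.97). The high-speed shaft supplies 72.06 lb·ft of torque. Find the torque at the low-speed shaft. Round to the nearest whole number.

1662 lb·ft

Gear mesh: ratio = 89/43 = 2.0698; torque at shaft 2 = 72.06 × 2.0698 × 0.99 = 147.66 lb·ft.
Gear mesh: ratio = 113/37 = 3.0541; torque at shaft 3 = 147.66 × 3.0541 × 0.96 = 432.91 lb·ft.
Belt: ratio = 258/232 = 1.1121; torque at shaft 4 = 432.91 × 1.1121 × 0.94 = 452.54 lb·ft.
Chain: ratio = 53/14 = 3.7857; torque at the low-speed shaft = 452.54 × 3.7857 × 0.97 = 1661.8 lb·ft.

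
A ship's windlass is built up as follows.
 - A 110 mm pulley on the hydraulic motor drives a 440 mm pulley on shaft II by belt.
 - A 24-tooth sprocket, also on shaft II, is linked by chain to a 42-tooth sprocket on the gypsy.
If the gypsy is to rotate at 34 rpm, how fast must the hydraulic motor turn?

238 rpm

Overall ratio R = 4 × 1.75 = 7.
Required input speed = output speed × R = 34 × 7 = 238 rpm.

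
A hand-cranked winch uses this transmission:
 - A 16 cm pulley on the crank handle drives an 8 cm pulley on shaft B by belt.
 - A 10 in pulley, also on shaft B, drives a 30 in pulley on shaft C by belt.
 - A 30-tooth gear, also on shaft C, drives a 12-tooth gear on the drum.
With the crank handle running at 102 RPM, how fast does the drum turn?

170 RPM

Belt: ratio = 8/16 = 0.5, so shaft B turns at 102 / 0.5 = 204 RPM.
Belt: ratio = 30/10 = 3, so shaft C turns at 204 / 3 = 68 RPM.
Gear mesh: ratio = 12/30 = 0.4, so the drum turns at 68 / 0.4 = 170 RPM.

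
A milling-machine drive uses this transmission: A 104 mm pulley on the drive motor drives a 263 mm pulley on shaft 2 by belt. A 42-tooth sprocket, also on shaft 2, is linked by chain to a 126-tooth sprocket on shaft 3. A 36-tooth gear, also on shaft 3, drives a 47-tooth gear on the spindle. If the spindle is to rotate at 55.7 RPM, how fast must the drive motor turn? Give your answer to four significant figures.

551.7 RPM

Overall ratio R = 2.5288 × 3 × 1.3056 = 9.9046.
Required input speed = output speed × R = 55.7 × 9.9046 = 551.69 RPM.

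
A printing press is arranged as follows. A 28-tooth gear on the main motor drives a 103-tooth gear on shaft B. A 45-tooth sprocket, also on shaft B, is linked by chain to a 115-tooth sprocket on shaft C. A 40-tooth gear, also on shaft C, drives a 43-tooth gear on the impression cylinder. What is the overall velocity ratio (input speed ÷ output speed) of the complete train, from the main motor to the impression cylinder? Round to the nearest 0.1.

Each stage contributes driven/driver: gear mesh 103/28 = 3.6786, chain 115/45 = 2.5556, gear mesh 43/40 = 1.075.
Overall: 3.6786 × 2.5556 × 1.075 = 10.106.

10.1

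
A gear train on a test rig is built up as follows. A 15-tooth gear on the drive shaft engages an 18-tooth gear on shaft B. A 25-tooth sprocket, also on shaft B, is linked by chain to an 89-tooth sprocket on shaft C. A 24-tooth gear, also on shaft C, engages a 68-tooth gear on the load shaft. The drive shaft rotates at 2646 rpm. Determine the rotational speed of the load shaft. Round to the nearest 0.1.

the drive shaft → shaft B (gear mesh, 18/15): 2646 ÷ 1.2 = 2205 rpm
shaft B → shaft C (chain, 89/25): 2205 ÷ 3.56 = 619.38 rpm
shaft C → the load shaft (gear mesh, 68/24): 619.38 ÷ 2.8333 = 218.61 rpm

218.6 rpm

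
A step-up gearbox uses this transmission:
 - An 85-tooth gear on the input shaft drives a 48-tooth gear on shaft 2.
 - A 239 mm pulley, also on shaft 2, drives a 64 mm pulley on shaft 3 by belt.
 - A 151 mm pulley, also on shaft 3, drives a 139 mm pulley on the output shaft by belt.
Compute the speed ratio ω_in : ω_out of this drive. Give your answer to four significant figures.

Each stage contributes driven/driver: gear mesh 48/85 = 0.56471, belt 64/239 = 0.26778, belt 139/151 = 0.92053.
Overall: 0.56471 × 0.26778 × 0.92053 = 0.1392.

0.1392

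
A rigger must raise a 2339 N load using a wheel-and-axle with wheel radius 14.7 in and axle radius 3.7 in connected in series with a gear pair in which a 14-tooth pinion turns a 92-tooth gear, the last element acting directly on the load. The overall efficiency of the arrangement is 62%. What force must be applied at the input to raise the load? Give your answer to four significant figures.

Wheel-and-axle MA = R/r = 14.7/3.7 = 3.973.
Gear pair MA = 92/14 = 6.5714.
Combined ideal MA = 3.973 × 6.5714 = 26.108.
Actual MA = 26.108 × 0.62 = 16.187.
Effort = load / actual MA = 2339 / 16.187 = 144.5 N.

144.5 N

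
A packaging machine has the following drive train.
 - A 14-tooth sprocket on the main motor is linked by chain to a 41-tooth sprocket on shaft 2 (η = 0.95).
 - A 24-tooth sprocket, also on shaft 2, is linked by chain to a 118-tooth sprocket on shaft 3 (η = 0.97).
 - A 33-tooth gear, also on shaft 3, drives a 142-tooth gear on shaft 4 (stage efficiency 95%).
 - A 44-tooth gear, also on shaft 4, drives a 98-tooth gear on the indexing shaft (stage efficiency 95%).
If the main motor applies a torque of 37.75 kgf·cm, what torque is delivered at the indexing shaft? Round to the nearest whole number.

After the chain (41/14): 37.75 × 2.9286 × 0.95 = 105.03 kgf·cm
After the chain (118/24): 105.03 × 4.9167 × 0.97 = 500.89 kgf·cm
After the gear mesh (142/33): 500.89 × 4.303 × 0.95 = 2047.6 kgf·cm
After the gear mesh (98/44): 2047.6 × 2.2273 × 0.95 = 4332.5 kgf·cm

4332 kgf·cm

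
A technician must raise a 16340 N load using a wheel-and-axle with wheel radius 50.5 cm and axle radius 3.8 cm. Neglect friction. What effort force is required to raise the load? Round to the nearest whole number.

Wheel-and-axle MA = R/r = 50.5/3.8 = 13.289.
Effort = load / MA = 16340 / 13.289 = 1229.5 N.

1230 N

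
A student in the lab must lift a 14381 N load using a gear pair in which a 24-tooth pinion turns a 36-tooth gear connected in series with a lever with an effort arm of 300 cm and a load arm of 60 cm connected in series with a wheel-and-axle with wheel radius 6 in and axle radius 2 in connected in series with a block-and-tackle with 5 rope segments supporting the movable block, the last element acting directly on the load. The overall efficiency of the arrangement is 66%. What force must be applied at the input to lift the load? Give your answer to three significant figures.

Gear pair MA = 36/24 = 1.5.
Lever MA = effort arm / load arm = 300/60 = 5.
Wheel-and-axle MA = R/r = 6/2 = 3.
Block-and-tackle MA = number of supporting rope parts = 5.
Combined ideal MA = 1.5 × 5 × 3 × 5 = 112.5.
Actual MA = 112.5 × 0.66 = 74.25.
Effort = load / actual MA = 14381 / 74.25 = 193.68 N.

194 N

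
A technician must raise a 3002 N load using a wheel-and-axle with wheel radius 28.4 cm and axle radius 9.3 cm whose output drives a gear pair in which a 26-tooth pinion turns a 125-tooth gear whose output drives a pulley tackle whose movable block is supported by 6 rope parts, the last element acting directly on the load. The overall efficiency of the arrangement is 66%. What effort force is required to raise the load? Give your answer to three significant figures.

Wheel-and-axle MA = R/r = 28.4/9.3 = 3.0538.
Gear pair MA = 125/26 = 4.8077.
Block-and-tackle MA = number of supporting rope parts = 6.
Combined ideal MA = 3.0538 × 4.8077 × 6 = 88.089.
Actual MA = 88.089 × 0.66 = 58.139.
Effort = load / actual MA = 3002 / 58.139 = 51.635 N.

51.6 N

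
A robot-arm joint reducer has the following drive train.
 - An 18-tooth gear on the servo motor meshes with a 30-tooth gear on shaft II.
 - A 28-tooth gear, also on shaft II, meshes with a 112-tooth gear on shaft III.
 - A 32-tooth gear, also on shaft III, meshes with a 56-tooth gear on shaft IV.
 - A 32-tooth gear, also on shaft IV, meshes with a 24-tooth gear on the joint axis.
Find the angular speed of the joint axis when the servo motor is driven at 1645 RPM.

Gear mesh: ratio = 30/18 = 1.6667, so shaft II turns at 1645 / 1.6667 = 987 RPM.
Gear mesh: ratio = 112/28 = 4, so shaft III turns at 987 / 4 = 246.75 RPM.
Gear mesh: ratio = 56/32 = 1.75, so shaft IV turns at 246.75 / 1.75 = 141 RPM.
Gear mesh: ratio = 24/32 = 0.75, so the joint axis turns at 141 / 0.75 = 188 RPM.

188 RPM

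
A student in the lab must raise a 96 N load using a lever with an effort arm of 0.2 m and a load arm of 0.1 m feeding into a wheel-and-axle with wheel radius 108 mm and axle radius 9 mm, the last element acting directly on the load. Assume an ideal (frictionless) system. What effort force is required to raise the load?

Lever MA = effort arm / load arm = 0.2/0.1 = 2.
Wheel-and-axle MA = R/r = 108/9 = 12.
Combined ideal MA = 2 × 12 = 24.
Effort = load / MA = 96 / 24 = 4 N.

4 N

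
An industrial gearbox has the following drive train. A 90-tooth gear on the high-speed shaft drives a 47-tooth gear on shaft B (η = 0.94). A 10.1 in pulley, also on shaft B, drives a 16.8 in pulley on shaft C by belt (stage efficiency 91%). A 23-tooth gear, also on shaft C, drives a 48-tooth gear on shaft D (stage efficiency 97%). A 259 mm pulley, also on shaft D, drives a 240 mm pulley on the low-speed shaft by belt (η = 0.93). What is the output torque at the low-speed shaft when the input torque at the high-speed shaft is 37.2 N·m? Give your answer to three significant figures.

48.2 N·m

Gear mesh: ratio = 47/90 = 0.52222; torque at shaft B = 37.2 × 0.52222 × 0.94 = 18.261 N·m.
Belt: ratio = 16.8/10.1 = 1.6634; torque at shaft C = 18.261 × 1.6634 × 0.91 = 27.641 N·m.
Gear mesh: ratio = 48/23 = 2.087; torque at shaft D = 27.641 × 2.087 × 0.97 = 55.955 N·m.
Belt: ratio = 240/259 = 0.92664; torque at the low-speed shaft = 55.955 × 0.92664 × 0.93 = 48.221 N·m.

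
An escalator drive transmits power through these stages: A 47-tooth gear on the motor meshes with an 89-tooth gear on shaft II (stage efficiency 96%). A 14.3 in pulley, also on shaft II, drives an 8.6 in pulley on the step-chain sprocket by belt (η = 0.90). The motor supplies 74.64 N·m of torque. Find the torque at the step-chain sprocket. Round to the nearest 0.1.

Gear mesh: ratio = 89/47 = 1.8936; torque at shaft II = 74.64 × 1.8936 × 0.96 = 135.69 N·m.
Belt: ratio = 8.6/14.3 = 0.6014; torque at the step-chain sprocket = 135.69 × 0.6014 × 0.90 = 73.441 N·m.

73.4 N·m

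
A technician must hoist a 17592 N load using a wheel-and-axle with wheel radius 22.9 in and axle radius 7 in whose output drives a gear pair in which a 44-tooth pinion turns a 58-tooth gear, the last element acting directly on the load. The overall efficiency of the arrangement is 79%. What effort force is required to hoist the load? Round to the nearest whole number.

5164 N

Wheel-and-axle MA = R/r = 22.9/7 = 3.2714.
Gear pair MA = 58/44 = 1.3182.
Combined ideal MA = 3.2714 × 1.3182 = 4.3123.
Actual MA = 4.3123 × 0.79 = 3.4067.
Effort = load / actual MA = 17592 / 3.4067 = 5163.9 N.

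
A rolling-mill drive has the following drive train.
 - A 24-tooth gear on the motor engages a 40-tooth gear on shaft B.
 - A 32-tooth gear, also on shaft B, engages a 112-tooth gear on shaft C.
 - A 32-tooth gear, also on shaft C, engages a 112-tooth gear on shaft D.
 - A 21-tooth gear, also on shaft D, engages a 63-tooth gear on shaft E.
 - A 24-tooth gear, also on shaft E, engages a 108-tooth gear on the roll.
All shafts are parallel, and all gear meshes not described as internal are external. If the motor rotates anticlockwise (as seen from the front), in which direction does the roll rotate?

the motor → shaft B: external mesh, 1 reversal → CW.
shaft B → shaft C: external mesh, 1 reversal → CCW.
shaft C → shaft D: external mesh, 1 reversal → CW.
shaft D → shaft E: external mesh, 1 reversal → CCW.
shaft E → the roll: external mesh, 1 reversal → CW.
5 reversals in total — an odd number — so the roll turns opposite to the motor.

clockwise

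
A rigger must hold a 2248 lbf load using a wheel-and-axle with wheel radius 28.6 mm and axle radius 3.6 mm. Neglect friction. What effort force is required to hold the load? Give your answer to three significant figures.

283 lbf

Wheel-and-axle MA = R/r = 28.6/3.6 = 7.9444.
Effort = load / MA = 2248 / 7.9444 = 282.97 lbf.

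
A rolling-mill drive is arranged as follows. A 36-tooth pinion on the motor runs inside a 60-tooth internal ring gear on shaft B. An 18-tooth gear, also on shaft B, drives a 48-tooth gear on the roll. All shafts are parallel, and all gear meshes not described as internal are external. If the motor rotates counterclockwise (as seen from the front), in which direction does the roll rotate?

the motor → shaft B: internal mesh, same direction → CCW.
shaft B → the roll: external mesh, 1 reversal → CW.
1 reversal in total — an odd number — so the roll turns opposite to the motor.

clockwise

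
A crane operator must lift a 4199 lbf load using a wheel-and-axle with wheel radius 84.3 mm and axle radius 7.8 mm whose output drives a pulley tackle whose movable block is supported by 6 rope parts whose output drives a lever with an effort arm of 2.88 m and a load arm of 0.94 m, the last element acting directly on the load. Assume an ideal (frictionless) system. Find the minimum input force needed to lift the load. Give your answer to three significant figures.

Wheel-and-axle MA = R/r = 84.3/7.8 = 10.808.
Block-and-tackle MA = number of supporting rope parts = 6.
Lever MA = effort arm / load arm = 2.88/0.94 = 3.0638.
Combined ideal MA = 10.808 × 6 × 3.0638 = 198.68.
Effort = load / MA = 4199 / 198.68 = 21.135 lbf.

21.1 lbf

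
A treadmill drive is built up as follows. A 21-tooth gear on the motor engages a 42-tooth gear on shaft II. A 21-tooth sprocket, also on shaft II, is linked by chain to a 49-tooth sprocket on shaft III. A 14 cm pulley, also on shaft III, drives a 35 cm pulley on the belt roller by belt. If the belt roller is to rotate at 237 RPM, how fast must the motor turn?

2765 RPM

Overall ratio R = 2 × 2.3333 × 2.5 = 11.667.
Required input speed = output speed × R = 237 × 11.667 = 2765 RPM.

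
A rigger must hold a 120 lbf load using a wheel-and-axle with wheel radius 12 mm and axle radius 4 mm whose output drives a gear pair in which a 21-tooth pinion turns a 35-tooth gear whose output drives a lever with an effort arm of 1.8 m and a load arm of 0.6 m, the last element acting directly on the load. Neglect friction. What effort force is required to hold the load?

Wheel-and-axle MA = R/r = 12/4 = 3.
Gear pair MA = 35/21 = 1.6667.
Lever MA = effort arm / load arm = 1.8/0.6 = 3.
Combined ideal MA = 3 × 1.6667 × 3 = 15.
Effort = load / MA = 120 / 15 = 8 lbf.

8 lbf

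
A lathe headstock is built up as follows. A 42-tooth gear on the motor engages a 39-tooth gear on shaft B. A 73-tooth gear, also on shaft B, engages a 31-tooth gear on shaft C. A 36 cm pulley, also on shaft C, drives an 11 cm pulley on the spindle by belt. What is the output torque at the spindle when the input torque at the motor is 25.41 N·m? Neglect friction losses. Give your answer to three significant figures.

gear mesh 39/42 = 0.92857 → τ = 25.41·0.92857 = 23.595 N·m
gear mesh 31/73 = 0.42466 → τ = 23.595·0.42466 = 10.02 N·m
belt 11/36 = 0.30556 → τ = 10.02·0.30556 = 3.0616 N·m

3.06 N·m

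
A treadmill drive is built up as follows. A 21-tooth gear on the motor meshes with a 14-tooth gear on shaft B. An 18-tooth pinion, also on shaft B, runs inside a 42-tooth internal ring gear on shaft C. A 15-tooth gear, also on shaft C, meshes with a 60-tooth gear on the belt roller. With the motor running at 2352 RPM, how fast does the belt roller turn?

378 RPM

Gear mesh: ratio = 14/21 = 0.66667, so shaft B turns at 2352 / 0.66667 = 3528 RPM.
Internal gear: ratio = 42/18 = 2.3333, so shaft C turns at 3528 / 2.3333 = 1512 RPM.
Gear mesh: ratio = 60/15 = 4, so the belt roller turns at 1512 / 4 = 378 RPM.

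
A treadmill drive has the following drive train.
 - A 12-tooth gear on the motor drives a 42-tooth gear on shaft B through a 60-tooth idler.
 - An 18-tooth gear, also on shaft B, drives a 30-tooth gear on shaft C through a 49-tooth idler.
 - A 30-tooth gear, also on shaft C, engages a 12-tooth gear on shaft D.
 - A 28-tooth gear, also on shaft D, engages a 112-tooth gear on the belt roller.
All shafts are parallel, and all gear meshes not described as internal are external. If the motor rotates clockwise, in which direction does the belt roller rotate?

clockwise

the motor → shaft B: driver → idler → driven is 2 external meshes, 2 reversals → CW.
shaft B → shaft C: driver → idler → driven is 2 external meshes, 2 reversals → CW.
shaft C → shaft D: external mesh, 1 reversal → CCW.
shaft D → the belt roller: external mesh, 1 reversal → CW.
6 reversals in total — an even number — so the belt roller turns the same way as the motor.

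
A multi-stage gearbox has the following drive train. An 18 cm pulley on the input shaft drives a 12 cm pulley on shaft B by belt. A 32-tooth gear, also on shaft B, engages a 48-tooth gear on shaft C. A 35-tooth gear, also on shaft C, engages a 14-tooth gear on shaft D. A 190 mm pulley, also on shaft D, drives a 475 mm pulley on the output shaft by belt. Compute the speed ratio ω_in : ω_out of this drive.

1

Each stage contributes driven/driver: belt 12/18 = 0.66667, gear mesh 48/32 = 1.5, gear mesh 14/35 = 0.4, belt 475/190 = 2.5.
Overall: 0.66667 × 1.5 × 0.4 × 2.5 = 1.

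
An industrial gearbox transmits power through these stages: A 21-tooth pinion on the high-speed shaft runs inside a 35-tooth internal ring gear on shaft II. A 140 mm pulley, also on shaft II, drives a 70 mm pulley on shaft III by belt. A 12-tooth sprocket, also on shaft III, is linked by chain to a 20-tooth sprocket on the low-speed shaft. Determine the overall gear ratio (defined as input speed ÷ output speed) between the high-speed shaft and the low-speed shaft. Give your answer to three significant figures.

1.39

Each stage contributes driven/driver: internal gear 35/21 = 1.6667, belt 70/140 = 0.5, chain 20/12 = 1.6667.
Overall: 1.6667 × 0.5 × 1.6667 = 1.3889.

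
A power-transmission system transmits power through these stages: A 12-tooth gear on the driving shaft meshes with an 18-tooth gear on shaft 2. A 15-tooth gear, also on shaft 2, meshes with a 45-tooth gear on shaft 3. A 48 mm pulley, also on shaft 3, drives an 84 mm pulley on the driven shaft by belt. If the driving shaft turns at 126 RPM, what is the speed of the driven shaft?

Gear mesh: ratio = 18/12 = 1.5, so shaft 2 turns at 126 / 1.5 = 84 RPM.
Gear mesh: ratio = 45/15 = 3, so shaft 3 turns at 84 / 3 = 28 RPM.
Belt: ratio = 84/48 = 1.75, so the driven shaft turns at 28 / 1.75 = 16 RPM.

16 RPM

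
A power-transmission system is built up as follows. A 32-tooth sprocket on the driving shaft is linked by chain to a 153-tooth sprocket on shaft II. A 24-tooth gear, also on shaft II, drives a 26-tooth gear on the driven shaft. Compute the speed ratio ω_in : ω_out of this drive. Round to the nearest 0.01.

Each stage contributes driven/driver: chain 153/32 = 4.7812, gear mesh 26/24 = 1.0833.
Overall: 4.7812 × 1.0833 = 5.1797.

5.18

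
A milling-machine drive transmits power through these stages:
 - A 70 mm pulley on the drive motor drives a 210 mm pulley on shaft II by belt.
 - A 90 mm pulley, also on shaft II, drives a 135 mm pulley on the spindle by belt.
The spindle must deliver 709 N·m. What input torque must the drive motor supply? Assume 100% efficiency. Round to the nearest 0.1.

Overall ratio R = 3 × 1.5 = 4.5.
Input torque = output torque / R = 709 / 4.5 = 157.56 N·m.

157.6 N·m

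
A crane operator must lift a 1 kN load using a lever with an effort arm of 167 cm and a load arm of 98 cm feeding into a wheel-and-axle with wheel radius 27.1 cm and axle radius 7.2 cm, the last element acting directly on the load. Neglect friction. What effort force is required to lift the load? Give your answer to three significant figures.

Lever MA = effort arm / load arm = 167/98 = 1.7041.
Wheel-and-axle MA = R/r = 27.1/7.2 = 3.7639.
Combined ideal MA = 1.7041 × 3.7639 = 6.414.
Effort = load / MA = 1 / 6.414 = 0.15591 kN.

0.156 kN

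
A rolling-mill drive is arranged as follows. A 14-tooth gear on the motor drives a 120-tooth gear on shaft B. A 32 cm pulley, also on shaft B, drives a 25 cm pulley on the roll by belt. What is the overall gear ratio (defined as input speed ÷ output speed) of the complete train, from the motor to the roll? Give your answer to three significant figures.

6.70

Each stage contributes driven/driver: gear mesh 120/14 = 8.5714, belt 25/32 = 0.78125.
Overall: 8.5714 × 0.78125 = 6.6964.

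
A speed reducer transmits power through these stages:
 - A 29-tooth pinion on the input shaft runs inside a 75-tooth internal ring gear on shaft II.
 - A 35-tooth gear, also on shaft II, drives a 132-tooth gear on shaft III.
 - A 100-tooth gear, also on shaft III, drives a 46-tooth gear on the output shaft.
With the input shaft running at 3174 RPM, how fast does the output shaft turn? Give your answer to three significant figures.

the input shaft → shaft II (internal gear, 75/29): 3174 ÷ 2.5862 = 1227.3 RPM
shaft II → shaft III (gear mesh, 132/35): 1227.3 ÷ 3.7714 = 325.42 RPM
shaft III → the output shaft (gear mesh, 46/100): 325.42 ÷ 0.46 = 707.42 RPM

707 RPM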